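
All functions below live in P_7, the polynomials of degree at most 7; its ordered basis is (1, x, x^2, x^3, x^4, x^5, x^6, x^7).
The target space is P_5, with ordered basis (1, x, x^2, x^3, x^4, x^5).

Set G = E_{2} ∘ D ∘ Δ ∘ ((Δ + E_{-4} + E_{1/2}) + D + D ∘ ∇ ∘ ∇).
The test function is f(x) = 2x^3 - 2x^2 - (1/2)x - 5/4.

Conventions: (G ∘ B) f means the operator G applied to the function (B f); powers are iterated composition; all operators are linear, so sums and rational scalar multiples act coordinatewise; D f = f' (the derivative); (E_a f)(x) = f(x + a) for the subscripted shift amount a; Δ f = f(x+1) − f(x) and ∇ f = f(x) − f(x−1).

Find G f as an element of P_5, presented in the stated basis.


Δ f = 6x^2 + 2x - 1/2
E_{-4} f = 2x^3 - 26x^2 + (223/2)x - 637/4
E_{1/2} f = 2x^3 + x^2 - x - 7/4
(Δ + E_{-4} + E_{1/2}) f = 4x^3 - 19x^2 + (225/2)x - 323/2
D f = 6x^2 - 4x - 1/2
∇ f = 6x^2 - 10x + 7/2
∇ ∇ f = 12x - 16
D ∇ ∇ f = 12
((Δ + E_{-4} + E_{1/2}) + D + D ∘ ∇ ∘ ∇) f = 4x^3 - 13x^2 + (217/2)x - 150
Δ ((Δ + E_{-4} + E_{1/2}) + D + D ∘ ∇ ∘ ∇) f = 12x^2 - 14x + 199/2
D Δ ((Δ + E_{-4} + E_{1/2}) + D + D ∘ ∇ ∘ ∇) f = 24x - 14
E_{2} (D ∘ Δ) ((Δ + E_{-4} + E_{1/2}) + D + D ∘ ∇ ∘ ∇) f = 24x + 34

the image equals g(x) = 24x + 34


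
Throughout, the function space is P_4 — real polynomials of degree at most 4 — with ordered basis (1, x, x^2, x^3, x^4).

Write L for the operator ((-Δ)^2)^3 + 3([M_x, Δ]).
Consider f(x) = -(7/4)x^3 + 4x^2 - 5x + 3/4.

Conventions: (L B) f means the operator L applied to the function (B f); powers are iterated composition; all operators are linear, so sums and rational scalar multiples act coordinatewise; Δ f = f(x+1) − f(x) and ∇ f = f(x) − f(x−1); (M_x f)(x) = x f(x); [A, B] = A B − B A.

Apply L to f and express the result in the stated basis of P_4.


Δ f = -(21/4)x^2 + (11/4)x - 11/4
(-Δ) f = (21/4)x^2 - (11/4)x + 11/4
Δ (-Δ) f = (21/2)x + 5/2
(-Δ) (-Δ) f = -(21/2)x - 5/2
Δ (-Δ)^2 f = -21/2
(-Δ) (-Δ)^2 f = 21/2
Δ (-Δ) (-Δ)^2 f = 0
(-Δ) (-Δ) (-Δ)^2 f = 0
Δ (-Δ)^2 (-Δ)^2 f = 0
(-Δ) (-Δ)^2 (-Δ)^2 f = 0
Δ (-Δ) (-Δ)^2 (-Δ)^2 f = 0
(-Δ) (-Δ) (-Δ)^2 (-Δ)^2 f = 0
Δ f = -(21/4)x^2 + (11/4)x - 11/4
M_x Δ f = -(21/4)x^3 + (11/4)x^2 - (11/4)x
M_x f = -(7/4)x^4 + 4x^3 - 5x^2 + (3/4)x
Δ M_x f = -7x^3 + (3/2)x^2 - 5x - 2
[M_x, Δ] f = (7/4)x^3 + (5/4)x^2 + (9/4)x + 2
(3([M_x, Δ])) f = (21/4)x^3 + (15/4)x^2 + (27/4)x + 6
(((-Δ)^2)^3 + 3([M_x, Δ])) f = (21/4)x^3 + (15/4)x^2 + (27/4)x + 6

g(x) = (21/4)x^3 + (15/4)x^2 + (27/4)x + 6


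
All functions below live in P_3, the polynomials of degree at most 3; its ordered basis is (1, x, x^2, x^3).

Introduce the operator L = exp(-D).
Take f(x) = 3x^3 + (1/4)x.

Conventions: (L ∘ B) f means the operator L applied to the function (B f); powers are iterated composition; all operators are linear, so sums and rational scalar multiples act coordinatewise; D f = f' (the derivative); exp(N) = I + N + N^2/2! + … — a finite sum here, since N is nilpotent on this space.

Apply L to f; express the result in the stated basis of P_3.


order-1 term: -9x^2 - 1/4
order-2 term: 9x
order-3 term: -3
the series for exp(-D) f terminates at order 3
exp(-D) f = 3x^3 - 9x^2 + (37/4)x - 13/4

g(x) = 3x^3 - 9x^2 + (37/4)x - 13/4


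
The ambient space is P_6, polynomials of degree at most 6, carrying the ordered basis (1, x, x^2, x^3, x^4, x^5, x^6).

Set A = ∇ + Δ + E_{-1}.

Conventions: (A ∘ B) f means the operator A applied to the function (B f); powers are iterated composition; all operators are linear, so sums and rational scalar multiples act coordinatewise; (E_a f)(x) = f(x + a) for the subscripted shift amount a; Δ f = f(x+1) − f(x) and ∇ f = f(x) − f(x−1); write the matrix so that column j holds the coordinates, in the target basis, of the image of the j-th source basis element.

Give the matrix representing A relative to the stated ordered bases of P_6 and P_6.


the matrix is [[1, 1, 1, 1, 1, 1, 1]; [0, 1, 2, 3, 4, 5, 6]; [0, 0, 1, 3, 6, 10, 15]; [0, 0, 0, 1, 4, 10, 20]; [0, 0, 0, 0, 1, 5, 15]; [0, 0, 0, 0, 0, 1, 6]; [0, 0, 0, 0, 0, 0, 1]] (rows listed top to bottom)

image of 1: 1
image of x: x + 1
image of x^2: x^2 + 2x + 1
image of x^3: x^3 + 3x^2 + 3x + 1
image of x^4: x^4 + 4x^3 + 6x^2 + 4x + 1
image of x^5: x^5 + 5x^4 + 10x^3 + 10x^2 + 5x + 1
image of x^6: x^6 + 6x^5 + 15x^4 + 20x^3 + 15x^2 + 6x + 1
each image's coordinates form column j of the matrix


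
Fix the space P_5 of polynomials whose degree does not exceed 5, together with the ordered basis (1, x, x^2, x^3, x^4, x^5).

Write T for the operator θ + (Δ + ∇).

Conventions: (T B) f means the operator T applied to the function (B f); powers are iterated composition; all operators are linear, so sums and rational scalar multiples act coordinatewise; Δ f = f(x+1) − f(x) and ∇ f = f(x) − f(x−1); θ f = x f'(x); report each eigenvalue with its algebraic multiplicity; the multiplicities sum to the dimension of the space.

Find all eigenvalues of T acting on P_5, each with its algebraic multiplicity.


image of 1: 0
image of x: x + 2
image of x^2: 2x^2 + 4x
image of x^3: 3x^3 + 6x^2 + 2
image of x^4: 4x^4 + 8x^3 + 8x
image of x^5: 5x^5 + 10x^4 + 20x^2 + 2
the matrix is upper triangular; its diagonal is (0, 1, 2, 3, 4, 5)
for a triangular matrix the eigenvalues are the diagonal entries, with algebraic multiplicity their repetition count

λ = 0 (multiplicity 1), λ = 1 (multiplicity 1), λ = 2 (multiplicity 1), λ = 3 (multiplicity 1), λ = 4 (multiplicity 1), λ = 5 (multiplicity 1)


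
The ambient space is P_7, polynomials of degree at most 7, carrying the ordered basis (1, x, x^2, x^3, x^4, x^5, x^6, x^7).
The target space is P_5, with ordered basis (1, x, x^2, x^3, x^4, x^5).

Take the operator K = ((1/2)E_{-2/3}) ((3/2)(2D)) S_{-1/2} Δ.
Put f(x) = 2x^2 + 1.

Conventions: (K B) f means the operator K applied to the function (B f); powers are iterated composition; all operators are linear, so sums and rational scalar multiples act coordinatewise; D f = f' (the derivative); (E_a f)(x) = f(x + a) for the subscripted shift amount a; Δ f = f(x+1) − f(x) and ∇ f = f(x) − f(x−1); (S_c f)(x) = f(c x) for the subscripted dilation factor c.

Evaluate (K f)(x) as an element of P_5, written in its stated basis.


Δ f = 4x + 2
S_{-1/2} Δ f = -2x + 2
D (S_{-1/2} Δ) f = -2
(2D) (S_{-1/2} Δ) f = -4
((3/2)(2D)) (S_{-1/2} Δ) f = -6
E_{-2/3} ((3/2)(2D)) (S_{-1/2} Δ) f = -6
((1/2)E_{-2/3}) ((3/2)(2D)) (S_{-1/2} Δ) f = -3

the image equals g(x) = -3


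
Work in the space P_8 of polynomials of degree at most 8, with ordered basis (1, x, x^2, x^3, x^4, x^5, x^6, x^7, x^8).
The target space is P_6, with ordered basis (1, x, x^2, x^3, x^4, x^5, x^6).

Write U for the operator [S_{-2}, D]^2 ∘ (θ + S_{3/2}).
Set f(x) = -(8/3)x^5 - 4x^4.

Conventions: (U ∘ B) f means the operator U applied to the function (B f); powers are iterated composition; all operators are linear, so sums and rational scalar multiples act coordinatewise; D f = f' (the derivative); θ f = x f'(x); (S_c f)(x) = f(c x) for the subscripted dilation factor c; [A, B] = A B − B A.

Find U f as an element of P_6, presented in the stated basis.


θ f = -(40/3)x^5 - 16x^4
S_{3/2} f = -(81/4)x^5 - (81/4)x^4
(θ + S_{3/2}) f = -(403/12)x^5 - (145/4)x^4
D (θ + S_{3/2}) f = -(2015/12)x^4 - 145x^3
S_{-2} D (θ + S_{3/2}) f = -(8060/3)x^4 + 1160x^3
S_{-2} (θ + S_{3/2}) f = (3224/3)x^5 - 580x^4
D S_{-2} (θ + S_{3/2}) f = (16120/3)x^4 - 2320x^3
[S_{-2}, D] (θ + S_{3/2}) f = -8060x^4 + 3480x^3
D [S_{-2}, D] (θ + S_{3/2}) f = -32240x^3 + 10440x^2
S_{-2} D [S_{-2}, D] (θ + S_{3/2}) f = 257920x^3 + 41760x^2
S_{-2} [S_{-2}, D] (θ + S_{3/2}) f = -128960x^4 - 27840x^3
D S_{-2} [S_{-2}, D] (θ + S_{3/2}) f = -515840x^3 - 83520x^2
[S_{-2}, D] [S_{-2}, D] (θ + S_{3/2}) f = 773760x^3 + 125280x^2

the image equals g(x) = 773760x^3 + 125280x^2


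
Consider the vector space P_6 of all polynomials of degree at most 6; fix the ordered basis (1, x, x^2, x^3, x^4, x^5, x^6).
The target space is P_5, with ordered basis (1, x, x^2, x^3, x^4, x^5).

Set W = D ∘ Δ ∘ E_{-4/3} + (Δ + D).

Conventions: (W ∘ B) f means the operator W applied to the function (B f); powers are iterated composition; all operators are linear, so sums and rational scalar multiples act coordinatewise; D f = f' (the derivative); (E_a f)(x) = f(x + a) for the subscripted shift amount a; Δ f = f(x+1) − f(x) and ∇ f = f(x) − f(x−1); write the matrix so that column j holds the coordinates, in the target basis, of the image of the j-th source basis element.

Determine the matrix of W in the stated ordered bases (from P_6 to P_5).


image of 1: 0
image of x: 2
image of x^2: 4x + 3
image of x^3: 6x^2 + 9x - 4
image of x^4: 8x^3 + 18x^2 - 16x + 31/3
image of x^5: 10x^4 + 30x^3 - 40x^2 + (155/3)x - 398/27
image of x^6: 12x^5 + 45x^4 - 80x^3 + 155x^2 - (796/9)x + 709/27
each image's coordinates form column j of the matrix

the matrix is [[0, 2, 3, -4, 31/3, -398/27, 709/27]; [0, 0, 4, 9, -16, 155/3, -796/9]; [0, 0, 0, 6, 18, -40, 155]; [0, 0, 0, 0, 8, 30, -80]; [0, 0, 0, 0, 0, 10, 45]; [0, 0, 0, 0, 0, 0, 12]] (rows listed top to bottom)


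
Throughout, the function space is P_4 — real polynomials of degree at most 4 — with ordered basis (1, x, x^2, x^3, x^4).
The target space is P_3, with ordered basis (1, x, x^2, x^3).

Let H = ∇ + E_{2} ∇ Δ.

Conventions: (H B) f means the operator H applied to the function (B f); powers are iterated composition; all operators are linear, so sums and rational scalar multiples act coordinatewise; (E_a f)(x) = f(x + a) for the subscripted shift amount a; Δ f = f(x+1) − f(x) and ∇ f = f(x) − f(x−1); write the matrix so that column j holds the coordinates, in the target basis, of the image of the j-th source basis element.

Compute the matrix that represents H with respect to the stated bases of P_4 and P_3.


the matrix is [[0, 1, 1, 13, 49]; [0, 0, 2, 3, 52]; [0, 0, 0, 3, 6]; [0, 0, 0, 0, 4]] (rows listed top to bottom)

image of 1: 0
image of x: 1
image of x^2: 2x + 1
image of x^3: 3x^2 + 3x + 13
image of x^4: 4x^3 + 6x^2 + 52x + 49
each image's coordinates form column j of the matrix


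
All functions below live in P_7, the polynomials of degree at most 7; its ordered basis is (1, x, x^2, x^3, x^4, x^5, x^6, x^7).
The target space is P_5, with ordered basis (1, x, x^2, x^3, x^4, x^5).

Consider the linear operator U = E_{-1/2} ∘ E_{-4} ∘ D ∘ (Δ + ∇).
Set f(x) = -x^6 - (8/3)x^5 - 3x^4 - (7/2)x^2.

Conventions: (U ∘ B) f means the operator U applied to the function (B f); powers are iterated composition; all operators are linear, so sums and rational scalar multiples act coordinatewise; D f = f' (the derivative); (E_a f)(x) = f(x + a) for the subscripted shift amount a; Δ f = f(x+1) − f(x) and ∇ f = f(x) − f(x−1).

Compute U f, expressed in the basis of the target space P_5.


Δ f = -6x^5 - (85/3)x^4 - (176/3)x^3 - (179/3)x^2 - (115/3)x - 61/6
∇ f = -6x^5 + (5/3)x^4 - (16/3)x^3 + (19/3)x^2 - (35/3)x + 29/6
(Δ + ∇) f = -12x^5 - (80/3)x^4 - 64x^3 - (160/3)x^2 - 50x - 16/3
D (Δ + ∇) f = -60x^4 - (320/3)x^3 - 192x^2 - (320/3)x - 50
E_{-4} D (Δ + ∇) f = -60x^4 + (2560/3)x^3 - 4672x^2 + (35008/3)x - 33686/3
E_{-1/2} E_{-4} D (Δ + ∇) f = -60x^4 + (2920/3)x^3 - 6042x^2 + (51034/3)x - 73367/4

the image equals g(x) = -60x^4 + (2920/3)x^3 - 6042x^2 + (51034/3)x - 73367/4


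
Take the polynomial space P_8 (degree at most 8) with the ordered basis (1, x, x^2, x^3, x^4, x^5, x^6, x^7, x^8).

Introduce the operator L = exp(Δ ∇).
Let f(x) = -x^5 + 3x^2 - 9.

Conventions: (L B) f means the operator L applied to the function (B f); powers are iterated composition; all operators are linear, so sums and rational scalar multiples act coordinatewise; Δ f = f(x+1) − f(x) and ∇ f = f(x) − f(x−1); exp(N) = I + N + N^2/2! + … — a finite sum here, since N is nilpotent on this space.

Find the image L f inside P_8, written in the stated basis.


g(x) = -x^5 - 20x^3 + 3x^2 - 70x - 3

order-1 term: -20x^3 - 10x + 6
order-2 term: -60x
the series for exp(Δ ∇) f terminates at order 2
exp(Δ ∇) f = -x^5 - 20x^3 + 3x^2 - 70x - 3


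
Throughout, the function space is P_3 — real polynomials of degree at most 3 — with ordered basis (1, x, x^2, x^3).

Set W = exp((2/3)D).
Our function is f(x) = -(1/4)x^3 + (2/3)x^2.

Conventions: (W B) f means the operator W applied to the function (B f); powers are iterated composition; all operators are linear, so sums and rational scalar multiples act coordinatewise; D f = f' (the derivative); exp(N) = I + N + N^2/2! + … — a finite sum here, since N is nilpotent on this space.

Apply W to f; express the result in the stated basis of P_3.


the result is g(x) = -(1/4)x^3 + (1/6)x^2 + (5/9)x + 2/9

order-1 term: -(1/2)x^2 + (8/9)x
order-2 term: -(1/3)x + 8/27
order-3 term: -2/27
the series for exp((2/3)D) f terminates at order 3
exp((2/3)D) f = -(1/4)x^3 + (1/6)x^2 + (5/9)x + 2/9


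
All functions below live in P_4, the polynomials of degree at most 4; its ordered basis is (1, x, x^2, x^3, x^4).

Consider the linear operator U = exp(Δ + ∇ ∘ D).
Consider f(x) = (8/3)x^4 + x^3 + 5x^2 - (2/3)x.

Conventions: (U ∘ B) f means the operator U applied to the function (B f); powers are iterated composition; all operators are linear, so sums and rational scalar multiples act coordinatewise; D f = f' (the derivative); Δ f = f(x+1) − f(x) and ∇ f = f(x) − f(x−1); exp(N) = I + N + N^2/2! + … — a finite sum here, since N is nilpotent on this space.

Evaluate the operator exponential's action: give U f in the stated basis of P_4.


the image equals g(x) = (8/3)x^4 + (35/3)x^3 + 72x^2 + (320/3)x + 142

order-1 term: (32/3)x^3 + 51x^2 - (7/3)x + 77/3
order-2 term: 16x^2 + 99x + 194/3
order-3 term: (32/3)x + 49
order-4 term: 8/3
the series for exp(Δ + ∇ ∘ D) f terminates at order 4
exp(Δ + ∇ ∘ D) f = (8/3)x^4 + (35/3)x^3 + 72x^2 + (320/3)x + 142


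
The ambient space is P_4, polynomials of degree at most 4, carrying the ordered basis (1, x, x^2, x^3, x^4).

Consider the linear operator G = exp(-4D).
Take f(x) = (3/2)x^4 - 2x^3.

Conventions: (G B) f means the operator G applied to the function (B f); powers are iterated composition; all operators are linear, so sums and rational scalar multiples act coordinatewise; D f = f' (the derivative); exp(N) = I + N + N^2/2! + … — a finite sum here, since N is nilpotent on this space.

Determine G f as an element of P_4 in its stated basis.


the result is g(x) = (3/2)x^4 - 26x^3 + 168x^2 - 480x + 512

order-1 term: -24x^3 + 24x^2
order-2 term: 144x^2 - 96x
order-3 term: -384x + 128
order-4 term: 384
the series for exp(-4D) f terminates at order 4
exp(-4D) f = (3/2)x^4 - 26x^3 + 168x^2 - 480x + 512


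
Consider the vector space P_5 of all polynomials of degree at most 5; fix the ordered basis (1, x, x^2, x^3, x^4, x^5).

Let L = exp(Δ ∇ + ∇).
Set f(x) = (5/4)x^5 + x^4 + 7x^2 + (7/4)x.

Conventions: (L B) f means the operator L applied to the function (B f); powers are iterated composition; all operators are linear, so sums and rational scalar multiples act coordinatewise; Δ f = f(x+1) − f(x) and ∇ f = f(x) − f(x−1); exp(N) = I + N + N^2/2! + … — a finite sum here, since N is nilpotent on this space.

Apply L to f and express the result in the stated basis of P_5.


order-1 term: (25/4)x^4 + (33/2)x^3 + (37/2)x^2 + (97/4)x + 11
order-2 term: (25/2)x^3 + (87/2)x^2 + (223/4)x + 131/4
order-3 term: (25/2)x^2 + (83/2)x + 149/4
order-4 term: (25/4)x + 27/2
order-5 term: 5/4
the series for exp(Δ ∇ + ∇) f terminates at order 5
exp(Δ ∇ + ∇) f = (5/4)x^5 + (29/4)x^4 + 29x^3 + (163/2)x^2 + (259/2)x + 383/4

the result is g(x) = (5/4)x^5 + (29/4)x^4 + 29x^3 + (163/2)x^2 + (259/2)x + 383/4


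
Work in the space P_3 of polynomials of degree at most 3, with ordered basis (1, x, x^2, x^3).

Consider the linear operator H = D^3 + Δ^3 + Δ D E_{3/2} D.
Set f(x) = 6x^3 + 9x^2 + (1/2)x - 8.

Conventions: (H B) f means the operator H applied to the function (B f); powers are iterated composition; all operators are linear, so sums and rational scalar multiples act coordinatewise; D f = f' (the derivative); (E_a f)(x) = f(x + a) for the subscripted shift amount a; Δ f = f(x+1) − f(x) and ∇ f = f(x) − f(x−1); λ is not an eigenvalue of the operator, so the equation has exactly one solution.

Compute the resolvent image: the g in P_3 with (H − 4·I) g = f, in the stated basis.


the result is g(x) = -(3/2)x^3 - (9/4)x^2 - (1/8)x - 19/4

write g with unknown coordinates in the stated basis and equate coefficients in (H − 4·I) g = f
solving from the highest basis element down gives g = -(3/2)x^3 - (9/4)x^2 - (1/8)x - 19/4
check: H g = -27
so H g − 4·g = 6x^3 + 9x^2 + (1/2)x - 8 = f ✓


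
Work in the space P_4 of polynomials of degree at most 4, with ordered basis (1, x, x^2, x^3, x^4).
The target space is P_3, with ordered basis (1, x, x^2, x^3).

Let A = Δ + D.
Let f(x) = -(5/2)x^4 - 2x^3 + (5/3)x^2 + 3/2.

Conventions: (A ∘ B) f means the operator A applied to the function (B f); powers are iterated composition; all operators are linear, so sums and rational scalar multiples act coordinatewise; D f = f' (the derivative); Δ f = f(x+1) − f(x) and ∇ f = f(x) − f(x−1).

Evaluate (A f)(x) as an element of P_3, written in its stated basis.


Δ f = -10x^3 - 21x^2 - (38/3)x - 17/6
D f = -10x^3 - 6x^2 + (10/3)x
(Δ + D) f = -20x^3 - 27x^2 - (28/3)x - 17/6

the image equals g(x) = -20x^3 - 27x^2 - (28/3)x - 17/6


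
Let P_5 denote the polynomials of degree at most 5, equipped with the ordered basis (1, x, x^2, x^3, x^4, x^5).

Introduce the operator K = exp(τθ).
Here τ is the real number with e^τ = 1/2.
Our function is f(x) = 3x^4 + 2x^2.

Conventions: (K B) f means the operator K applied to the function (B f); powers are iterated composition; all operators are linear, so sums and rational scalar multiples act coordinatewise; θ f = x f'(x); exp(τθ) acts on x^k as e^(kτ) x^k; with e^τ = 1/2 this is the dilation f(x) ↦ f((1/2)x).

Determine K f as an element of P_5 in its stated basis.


exp(τθ) x^k = e^(kτ) x^k; with e^τ = 1/2 this sends x^k to (1/2)^k x^k
x^2 ↦ 1/4 x^2
x^4 ↦ 1/16 x^4
applying this coordinatewise to f: exp(τθ) f = (3/16)x^4 + (1/2)x^2

the image equals g(x) = (3/16)x^4 + (1/2)x^2


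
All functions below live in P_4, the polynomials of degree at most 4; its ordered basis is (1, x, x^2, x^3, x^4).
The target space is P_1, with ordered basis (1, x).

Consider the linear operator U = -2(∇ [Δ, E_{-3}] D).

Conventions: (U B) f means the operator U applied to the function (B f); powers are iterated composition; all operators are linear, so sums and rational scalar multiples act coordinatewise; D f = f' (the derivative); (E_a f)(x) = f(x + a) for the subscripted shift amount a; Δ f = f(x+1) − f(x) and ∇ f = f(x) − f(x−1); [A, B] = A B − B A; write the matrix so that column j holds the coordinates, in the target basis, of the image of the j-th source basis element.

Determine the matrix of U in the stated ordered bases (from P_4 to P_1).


image of 1: 0
image of x: 0
image of x^2: 0
image of x^3: 0
image of x^4: 0
each image's coordinates form column j of the matrix

the matrix is [[0, 0, 0, 0, 0]; [0, 0, 0, 0, 0]] (rows listed top to bottom)


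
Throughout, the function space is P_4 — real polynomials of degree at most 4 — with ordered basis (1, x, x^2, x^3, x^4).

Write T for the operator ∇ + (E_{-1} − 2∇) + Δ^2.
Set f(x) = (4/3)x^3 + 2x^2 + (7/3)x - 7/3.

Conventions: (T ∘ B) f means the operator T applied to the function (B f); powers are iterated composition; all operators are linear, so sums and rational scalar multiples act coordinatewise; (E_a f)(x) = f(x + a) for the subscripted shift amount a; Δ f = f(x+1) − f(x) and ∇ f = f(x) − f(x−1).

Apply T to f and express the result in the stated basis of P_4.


∇ f = 4x^2 + 5/3
E_{-1} f = (4/3)x^3 - 2x^2 + (7/3)x - 4
∇ f = 4x^2 + 5/3
(-2∇) f = -8x^2 - 10/3
(E_{-1} − 2∇) f = (4/3)x^3 - 10x^2 + (7/3)x - 22/3
Δ f = 4x^2 + 8x + 17/3
Δ Δ f = 8x + 12
(∇ + (E_{-1} − 2∇) + Δ^2) f = (4/3)x^3 - 6x^2 + (31/3)x + 19/3

g(x) = (4/3)x^3 - 6x^2 + (31/3)x + 19/3


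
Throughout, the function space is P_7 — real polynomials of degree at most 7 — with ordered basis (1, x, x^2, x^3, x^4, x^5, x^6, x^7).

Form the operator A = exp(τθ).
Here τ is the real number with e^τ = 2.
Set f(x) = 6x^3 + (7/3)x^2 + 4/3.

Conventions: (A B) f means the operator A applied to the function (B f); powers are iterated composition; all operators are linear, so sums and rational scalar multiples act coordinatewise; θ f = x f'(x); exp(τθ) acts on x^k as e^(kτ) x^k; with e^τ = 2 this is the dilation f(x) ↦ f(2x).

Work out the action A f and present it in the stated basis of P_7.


g(x) = 48x^3 + (28/3)x^2 + 4/3

exp(τθ) x^k = e^(kτ) x^k; with e^τ = 2 this sends x^k to 2^k x^k
x^2 ↦ 4 x^2
x^3 ↦ 8 x^3
applying this coordinatewise to f: exp(τθ) f = 48x^3 + (28/3)x^2 + 4/3


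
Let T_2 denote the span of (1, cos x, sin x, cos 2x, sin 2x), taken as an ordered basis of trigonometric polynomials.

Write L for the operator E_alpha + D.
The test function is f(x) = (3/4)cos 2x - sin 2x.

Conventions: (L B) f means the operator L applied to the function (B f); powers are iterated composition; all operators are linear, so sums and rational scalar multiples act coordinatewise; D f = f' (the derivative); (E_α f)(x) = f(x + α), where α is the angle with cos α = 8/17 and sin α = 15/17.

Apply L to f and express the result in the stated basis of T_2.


g(x) = -(3755/1156)cos 2x - (905/578)sin 2x

E_alpha f = -(1443/1156)cos 2x - (19/289)sin 2x
D f = -2cos 2x - (3/2)sin 2x
(E_alpha + D) f = -(3755/1156)cos 2x - (905/578)sin 2x


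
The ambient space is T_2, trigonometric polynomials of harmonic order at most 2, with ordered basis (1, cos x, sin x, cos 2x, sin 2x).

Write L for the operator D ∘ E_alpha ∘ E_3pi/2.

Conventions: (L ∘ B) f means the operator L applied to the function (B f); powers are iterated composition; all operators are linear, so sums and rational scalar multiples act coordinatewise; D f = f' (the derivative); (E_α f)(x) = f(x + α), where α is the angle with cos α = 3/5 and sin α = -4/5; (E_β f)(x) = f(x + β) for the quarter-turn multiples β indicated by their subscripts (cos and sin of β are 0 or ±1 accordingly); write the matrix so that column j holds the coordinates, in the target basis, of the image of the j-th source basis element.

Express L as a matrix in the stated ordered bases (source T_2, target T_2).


image of 1: 0
image of cos x: (3/5)cos x + (4/5)sin x
image of sin x: -(4/5)cos x + (3/5)sin x
image of cos 2x: -(48/25)cos 2x - (14/25)sin 2x
image of sin 2x: (14/25)cos 2x - (48/25)sin 2x
each image's coordinates form column j of the matrix

the matrix is [[0, 0, 0, 0, 0]; [0, 3/5, -4/5, 0, 0]; [0, 4/5, 3/5, 0, 0]; [0, 0, 0, -48/25, 14/25]; [0, 0, 0, -14/25, -48/25]] (rows listed top to bottom)


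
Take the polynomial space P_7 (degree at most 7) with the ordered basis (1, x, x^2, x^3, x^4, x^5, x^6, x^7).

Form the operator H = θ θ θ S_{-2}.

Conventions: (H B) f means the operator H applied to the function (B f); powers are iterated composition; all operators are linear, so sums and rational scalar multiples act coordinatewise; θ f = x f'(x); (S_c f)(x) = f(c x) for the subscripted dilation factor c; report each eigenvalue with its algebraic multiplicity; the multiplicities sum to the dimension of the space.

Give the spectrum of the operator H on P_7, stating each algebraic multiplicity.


image of 1: 0
image of x: -2x
image of x^2: 32x^2
image of x^3: -216x^3
image of x^4: 1024x^4
image of x^5: -4000x^5
image of x^6: 13824x^6
image of x^7: -43904x^7
the matrix is upper triangular; its diagonal is (0, -2, 32, -216, 1024, -4000, 13824, -43904)
for a triangular matrix the eigenvalues are the diagonal entries, with algebraic multiplicity their repetition count

λ = -43904 (multiplicity 1), λ = -4000 (multiplicity 1), λ = -216 (multiplicity 1), λ = -2 (multiplicity 1), λ = 0 (multiplicity 1), λ = 32 (multiplicity 1), λ = 1024 (multiplicity 1), λ = 13824 (multiplicity 1)


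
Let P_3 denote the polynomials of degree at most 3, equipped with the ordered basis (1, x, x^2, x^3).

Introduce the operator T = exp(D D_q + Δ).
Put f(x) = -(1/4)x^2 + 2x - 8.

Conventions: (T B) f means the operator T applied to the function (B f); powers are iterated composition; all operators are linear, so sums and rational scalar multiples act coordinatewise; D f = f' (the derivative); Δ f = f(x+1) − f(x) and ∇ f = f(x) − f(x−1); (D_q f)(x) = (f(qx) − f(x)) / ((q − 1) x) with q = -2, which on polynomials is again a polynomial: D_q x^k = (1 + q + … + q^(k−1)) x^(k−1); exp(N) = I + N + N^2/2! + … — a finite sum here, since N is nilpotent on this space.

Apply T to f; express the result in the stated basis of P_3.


the image equals g(x) = -(1/4)x^2 + (3/2)x - 25/4

order-1 term: -(1/2)x + 2
order-2 term: -1/4
the series for exp(D D_q + Δ) f terminates at order 2
exp(D D_q + Δ) f = -(1/4)x^2 + (3/2)x - 25/4


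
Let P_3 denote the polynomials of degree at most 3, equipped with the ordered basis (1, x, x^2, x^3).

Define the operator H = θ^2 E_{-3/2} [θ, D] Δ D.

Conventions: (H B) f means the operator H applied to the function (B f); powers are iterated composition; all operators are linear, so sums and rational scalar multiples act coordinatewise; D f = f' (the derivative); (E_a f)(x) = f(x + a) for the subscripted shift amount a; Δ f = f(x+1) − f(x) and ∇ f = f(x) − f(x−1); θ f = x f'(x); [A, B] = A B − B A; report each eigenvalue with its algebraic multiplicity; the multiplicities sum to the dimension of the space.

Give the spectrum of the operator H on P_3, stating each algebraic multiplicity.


λ = 0 (multiplicity 4)

image of 1: 0
image of x: 0
image of x^2: 0
image of x^3: 0
the matrix is upper triangular; its diagonal is (0, 0, 0, 0)
for a triangular matrix the eigenvalues are the diagonal entries, with algebraic multiplicity their repetition count


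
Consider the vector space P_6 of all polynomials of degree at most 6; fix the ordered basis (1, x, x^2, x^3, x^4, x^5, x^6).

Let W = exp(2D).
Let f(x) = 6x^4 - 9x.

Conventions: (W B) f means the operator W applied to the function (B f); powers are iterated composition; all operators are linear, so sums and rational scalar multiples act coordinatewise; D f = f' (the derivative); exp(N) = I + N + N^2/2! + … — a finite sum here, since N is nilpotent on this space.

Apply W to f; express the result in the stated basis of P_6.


the result is g(x) = 6x^4 + 48x^3 + 144x^2 + 183x + 78

order-1 term: 48x^3 - 18
order-2 term: 144x^2
order-3 term: 192x
order-4 term: 96
the series for exp(2D) f terminates at order 4
exp(2D) f = 6x^4 + 48x^3 + 144x^2 + 183x + 78


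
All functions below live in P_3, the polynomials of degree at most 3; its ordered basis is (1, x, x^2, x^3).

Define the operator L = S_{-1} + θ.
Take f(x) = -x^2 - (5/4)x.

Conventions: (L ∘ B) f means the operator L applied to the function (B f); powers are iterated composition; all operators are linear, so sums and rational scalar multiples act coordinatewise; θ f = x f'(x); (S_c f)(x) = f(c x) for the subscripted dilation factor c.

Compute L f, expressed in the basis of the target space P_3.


S_{-1} f = -x^2 + (5/4)x
θ f = -2x^2 - (5/4)x
(S_{-1} + θ) f = -3x^2

the image equals g(x) = -3x^2


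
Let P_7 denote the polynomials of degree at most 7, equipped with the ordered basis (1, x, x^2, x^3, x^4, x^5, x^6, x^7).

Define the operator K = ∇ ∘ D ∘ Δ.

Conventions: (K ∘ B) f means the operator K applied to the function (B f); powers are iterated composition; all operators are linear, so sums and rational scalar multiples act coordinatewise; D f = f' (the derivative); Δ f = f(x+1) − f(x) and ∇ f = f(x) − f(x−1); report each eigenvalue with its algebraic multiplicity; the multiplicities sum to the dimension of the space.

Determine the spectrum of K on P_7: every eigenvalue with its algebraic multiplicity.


image of 1: 0
image of x: 0
image of x^2: 0
image of x^3: 6
image of x^4: 24x
image of x^5: 60x^2 + 10
image of x^6: 120x^3 + 60x
image of x^7: 210x^4 + 210x^2 + 14
the matrix is upper triangular; its diagonal is (0, 0, 0, 0, 0, 0, 0, 0)
for a triangular matrix the eigenvalues are the diagonal entries, with algebraic multiplicity their repetition count

λ = 0 (multiplicity 8)


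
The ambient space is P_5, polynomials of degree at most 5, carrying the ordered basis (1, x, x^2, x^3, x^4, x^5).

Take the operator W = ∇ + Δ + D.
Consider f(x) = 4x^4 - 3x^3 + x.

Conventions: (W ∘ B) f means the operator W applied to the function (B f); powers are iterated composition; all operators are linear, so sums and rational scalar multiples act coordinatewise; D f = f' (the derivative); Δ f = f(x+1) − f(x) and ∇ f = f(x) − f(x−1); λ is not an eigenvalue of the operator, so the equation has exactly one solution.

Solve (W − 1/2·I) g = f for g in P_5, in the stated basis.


the image equals g(x) = -8x^4 - 186x^3 - 3348x^2 - 40306x - 242580

write g with unknown coordinates in the stated basis and equate coefficients in (W − 1/2·I) g = f
solving from the highest basis element down gives g = -8x^4 - 186x^3 - 3348x^2 - 40306x - 242580
check: W g = -96x^3 - 1674x^2 - 20152x - 121290
so W g − 1/2·g = 4x^4 - 3x^3 + x = f ✓


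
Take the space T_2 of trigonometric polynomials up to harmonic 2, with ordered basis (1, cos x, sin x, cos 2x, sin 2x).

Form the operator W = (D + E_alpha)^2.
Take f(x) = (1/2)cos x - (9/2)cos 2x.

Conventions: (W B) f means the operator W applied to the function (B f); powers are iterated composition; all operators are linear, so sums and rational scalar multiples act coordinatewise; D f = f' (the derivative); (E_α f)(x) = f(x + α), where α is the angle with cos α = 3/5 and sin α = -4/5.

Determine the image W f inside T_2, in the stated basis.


D f = -(1/2)sin x + 9sin 2x
E_alpha f = (3/10)cos x + (2/5)sin x + (63/50)cos 2x - (108/25)sin 2x
(D + E_alpha) f = (3/10)cos x - (1/10)sin x + (63/50)cos 2x + (117/25)sin 2x
D (D + E_alpha) f = -(1/10)cos x - (3/10)sin x + (234/25)cos 2x - (63/25)sin 2x
E_alpha (D + E_alpha) f = (13/50)cos x + (9/50)sin x - (6057/1250)cos 2x - (63/625)sin 2x
(D + E_alpha) (D + E_alpha) f = (4/25)cos x - (3/25)sin x + (5643/1250)cos 2x - (1638/625)sin 2x

g(x) = (4/25)cos x - (3/25)sin x + (5643/1250)cos 2x - (1638/625)sin 2x


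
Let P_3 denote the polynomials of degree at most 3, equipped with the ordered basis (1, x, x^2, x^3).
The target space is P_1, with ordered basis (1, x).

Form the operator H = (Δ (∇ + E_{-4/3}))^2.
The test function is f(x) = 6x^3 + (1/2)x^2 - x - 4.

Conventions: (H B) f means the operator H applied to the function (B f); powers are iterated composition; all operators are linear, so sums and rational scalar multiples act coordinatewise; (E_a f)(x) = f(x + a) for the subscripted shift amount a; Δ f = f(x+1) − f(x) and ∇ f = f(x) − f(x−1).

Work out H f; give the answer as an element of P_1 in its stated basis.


∇ f = 18x^2 - 17x + 9/2
E_{-4/3} f = 6x^3 - (47/2)x^2 + (89/3)x - 16
(∇ + E_{-4/3}) f = 6x^3 - (11/2)x^2 + (38/3)x - 23/2
Δ (∇ + E_{-4/3}) f = 18x^2 + 7x + 79/6
∇ (Δ (∇ + E_{-4/3})) f = 36x - 11
E_{-4/3} (Δ (∇ + E_{-4/3})) f = 18x^2 - 41x + 215/6
(∇ + E_{-4/3}) (Δ (∇ + E_{-4/3})) f = 18x^2 - 5x + 149/6
Δ (∇ + E_{-4/3}) (Δ (∇ + E_{-4/3})) f = 36x + 13

the image equals g(x) = 36x + 13


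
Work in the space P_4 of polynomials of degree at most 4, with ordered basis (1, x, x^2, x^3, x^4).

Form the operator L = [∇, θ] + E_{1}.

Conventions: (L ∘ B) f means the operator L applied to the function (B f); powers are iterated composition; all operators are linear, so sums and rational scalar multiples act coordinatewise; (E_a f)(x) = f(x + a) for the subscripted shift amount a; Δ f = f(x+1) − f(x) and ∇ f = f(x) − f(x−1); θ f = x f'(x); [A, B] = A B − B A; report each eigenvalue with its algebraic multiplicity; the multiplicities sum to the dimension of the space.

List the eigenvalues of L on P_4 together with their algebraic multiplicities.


image of 1: 1
image of x: x + 2
image of x^2: x^2 + 4x - 1
image of x^3: x^3 + 6x^2 - 3x + 4
image of x^4: x^4 + 8x^3 - 6x^2 + 16x - 3
the matrix is upper triangular; its diagonal is (1, 1, 1, 1, 1)
for a triangular matrix the eigenvalues are the diagonal entries, with algebraic multiplicity their repetition count

λ = 1 (multiplicity 5)


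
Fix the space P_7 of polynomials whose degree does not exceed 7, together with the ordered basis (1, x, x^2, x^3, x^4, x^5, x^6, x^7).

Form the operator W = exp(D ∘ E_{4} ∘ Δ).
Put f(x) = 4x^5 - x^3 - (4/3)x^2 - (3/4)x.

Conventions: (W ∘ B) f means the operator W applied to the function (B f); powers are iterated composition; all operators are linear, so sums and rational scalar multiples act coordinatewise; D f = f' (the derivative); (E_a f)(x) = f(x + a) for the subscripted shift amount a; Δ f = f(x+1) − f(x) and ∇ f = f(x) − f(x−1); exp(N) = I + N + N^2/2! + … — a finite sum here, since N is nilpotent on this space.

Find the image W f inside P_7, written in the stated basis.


the image equals g(x) = 4x^5 + 79x^3 + (3236/3)x^2 + (20453/4)x + 28531/3

order-1 term: 80x^3 + 1080x^2 + 4874x + 22051/3
order-2 term: 240x + 2160
the series for exp(D ∘ E_{4} ∘ Δ) f terminates at order 2
exp(D ∘ E_{4} ∘ Δ) f = 4x^5 + 79x^3 + (3236/3)x^2 + (20453/4)x + 28531/3


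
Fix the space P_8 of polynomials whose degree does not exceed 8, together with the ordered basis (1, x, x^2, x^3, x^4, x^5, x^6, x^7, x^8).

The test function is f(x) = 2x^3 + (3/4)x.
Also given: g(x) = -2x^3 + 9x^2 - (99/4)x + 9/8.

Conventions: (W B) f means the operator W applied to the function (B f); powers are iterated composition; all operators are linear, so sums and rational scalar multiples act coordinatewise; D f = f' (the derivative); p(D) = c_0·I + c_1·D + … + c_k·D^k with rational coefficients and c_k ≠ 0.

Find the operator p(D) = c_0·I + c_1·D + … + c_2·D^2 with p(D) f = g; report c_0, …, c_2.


p(D) = -I + (3/2)·D − 2·D^2, i.e. c_0 = -1, c_1 = 3/2, c_2 = -2

D^0 f = 2x^3 + (3/4)x
D^1 f = 6x^2 + 3/4
D^2 f = 12x
matching coefficients of g against c_0 f + c_1 Df + … from the top degree down determines the c_i
solution: c_0 = -1, c_1 = 3/2, c_2 = -2


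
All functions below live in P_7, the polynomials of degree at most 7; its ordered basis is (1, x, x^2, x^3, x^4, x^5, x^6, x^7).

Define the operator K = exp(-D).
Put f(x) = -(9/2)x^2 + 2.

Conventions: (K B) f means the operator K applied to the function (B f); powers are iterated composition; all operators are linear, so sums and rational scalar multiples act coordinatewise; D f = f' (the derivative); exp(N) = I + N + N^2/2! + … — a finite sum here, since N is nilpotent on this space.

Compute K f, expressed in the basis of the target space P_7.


order-1 term: 9x
order-2 term: -9/2
the series for exp(-D) f terminates at order 2
exp(-D) f = -(9/2)x^2 + 9x - 5/2

the image equals g(x) = -(9/2)x^2 + 9x - 5/2


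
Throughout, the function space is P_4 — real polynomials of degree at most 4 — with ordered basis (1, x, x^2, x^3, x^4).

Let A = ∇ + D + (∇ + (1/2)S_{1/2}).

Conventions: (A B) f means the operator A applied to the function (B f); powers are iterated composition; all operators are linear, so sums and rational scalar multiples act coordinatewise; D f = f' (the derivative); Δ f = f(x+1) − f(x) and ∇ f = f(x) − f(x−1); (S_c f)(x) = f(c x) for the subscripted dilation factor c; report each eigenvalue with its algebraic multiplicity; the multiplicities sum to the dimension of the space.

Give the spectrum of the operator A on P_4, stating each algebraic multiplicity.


λ = 1/32 (multiplicity 1), λ = 1/16 (multiplicity 1), λ = 1/8 (multiplicity 1), λ = 1/4 (multiplicity 1), λ = 1/2 (multiplicity 1)

image of 1: 1/2
image of x: (1/4)x + 3
image of x^2: (1/8)x^2 + 6x - 2
image of x^3: (1/16)x^3 + 9x^2 - 6x + 2
image of x^4: (1/32)x^4 + 12x^3 - 12x^2 + 8x - 2
the matrix is upper triangular; its diagonal is (1/2, 1/4, 1/8, 1/16, 1/32)
for a triangular matrix the eigenvalues are the diagonal entries, with algebraic multiplicity their repetition count


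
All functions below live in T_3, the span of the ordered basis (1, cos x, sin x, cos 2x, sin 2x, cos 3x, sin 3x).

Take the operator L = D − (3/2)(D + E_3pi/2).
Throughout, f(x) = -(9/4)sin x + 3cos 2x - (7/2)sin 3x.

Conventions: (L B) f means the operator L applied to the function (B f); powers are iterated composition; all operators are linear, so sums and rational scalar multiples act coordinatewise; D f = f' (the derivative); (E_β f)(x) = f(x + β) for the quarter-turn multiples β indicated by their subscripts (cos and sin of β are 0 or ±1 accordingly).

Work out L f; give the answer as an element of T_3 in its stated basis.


D f = -(9/4)cos x - 6sin 2x - (21/2)cos 3x
D f = -(9/4)cos x - 6sin 2x - (21/2)cos 3x
E_3pi/2 f = (9/4)cos x - 3cos 2x - (7/2)cos 3x
(D + E_3pi/2) f = -3cos 2x - 6sin 2x - 14cos 3x
(-(3/2)(D + E_3pi/2)) f = (9/2)cos 2x + 9sin 2x + 21cos 3x
(D − (3/2)(D + E_3pi/2)) f = -(9/4)cos x + (9/2)cos 2x + 3sin 2x + (21/2)cos 3x

the image equals g(x) = -(9/4)cos x + (9/2)cos 2x + 3sin 2x + (21/2)cos 3x


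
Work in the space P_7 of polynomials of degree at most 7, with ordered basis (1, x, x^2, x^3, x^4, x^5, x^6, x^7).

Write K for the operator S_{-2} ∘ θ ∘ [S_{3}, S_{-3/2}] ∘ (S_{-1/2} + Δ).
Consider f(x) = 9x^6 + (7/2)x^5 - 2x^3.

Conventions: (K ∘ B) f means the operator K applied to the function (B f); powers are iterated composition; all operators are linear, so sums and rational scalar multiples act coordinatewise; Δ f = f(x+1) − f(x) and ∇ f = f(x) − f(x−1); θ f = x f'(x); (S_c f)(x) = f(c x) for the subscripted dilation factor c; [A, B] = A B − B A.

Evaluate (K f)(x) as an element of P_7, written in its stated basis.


S_{-1/2} f = (9/64)x^6 - (7/64)x^5 + (1/4)x^3
Δ f = 54x^5 + (305/2)x^4 + 215x^3 + 164x^2 + (131/2)x + 21/2
(S_{-1/2} + Δ) f = (9/64)x^6 + (3449/64)x^5 + (305/2)x^4 + (861/4)x^3 + 164x^2 + (131/2)x + 21/2
S_{-3/2} (S_{-1/2} + Δ) f = (6561/4096)x^6 - (838107/2048)x^5 + (24705/32)x^4 - (23247/32)x^3 + 369x^2 - (393/4)x + 21/2
S_{3} S_{-3/2} (S_{-1/2} + Δ) f = (4782969/4096)x^6 - (203660001/2048)x^5 + (2001105/32)x^4 - (627669/32)x^3 + 3321x^2 - (1179/4)x + 21/2
S_{3} (S_{-1/2} + Δ) f = (6561/64)x^6 + (838107/64)x^5 + (24705/2)x^4 + (23247/4)x^3 + 1476x^2 + (393/2)x + 21/2
S_{-3/2} S_{3} (S_{-1/2} + Δ) f = (4782969/4096)x^6 - (203660001/2048)x^5 + (2001105/32)x^4 - (627669/32)x^3 + 3321x^2 - (1179/4)x + 21/2
[S_{3}, S_{-3/2}] (S_{-1/2} + Δ) f = 0
θ [S_{3}, S_{-3/2}] (S_{-1/2} + Δ) f = 0
S_{-2} θ [S_{3}, S_{-3/2}] (S_{-1/2} + Δ) f = 0

the result is g(x) = 0


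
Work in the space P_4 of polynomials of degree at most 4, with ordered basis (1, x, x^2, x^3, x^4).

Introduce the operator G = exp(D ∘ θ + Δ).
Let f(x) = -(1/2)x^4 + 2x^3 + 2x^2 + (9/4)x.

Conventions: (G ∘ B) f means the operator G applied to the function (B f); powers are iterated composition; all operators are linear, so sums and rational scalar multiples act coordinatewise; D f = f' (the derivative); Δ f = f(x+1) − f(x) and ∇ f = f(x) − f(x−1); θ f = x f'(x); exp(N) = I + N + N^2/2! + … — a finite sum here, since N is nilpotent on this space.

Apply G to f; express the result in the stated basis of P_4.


order-1 term: -10x^3 + 21x^2 + 16x + 8
order-2 term: -60x^2 + 48x + 43/2
order-3 term: -120x + 12
order-4 term: -60
the series for exp(D ∘ θ + Δ) f terminates at order 4
exp(D ∘ θ + Δ) f = -(1/2)x^4 - 8x^3 - 37x^2 - (215/4)x - 37/2

g(x) = -(1/2)x^4 - 8x^3 - 37x^2 - (215/4)x - 37/2


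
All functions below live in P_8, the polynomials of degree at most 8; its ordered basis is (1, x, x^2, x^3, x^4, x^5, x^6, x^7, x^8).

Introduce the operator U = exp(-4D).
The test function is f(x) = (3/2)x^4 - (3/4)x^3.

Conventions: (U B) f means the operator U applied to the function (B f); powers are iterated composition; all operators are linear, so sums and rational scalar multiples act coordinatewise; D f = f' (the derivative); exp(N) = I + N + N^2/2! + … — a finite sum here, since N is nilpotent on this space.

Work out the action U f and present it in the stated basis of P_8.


the image equals g(x) = (3/2)x^4 - (99/4)x^3 + 153x^2 - 420x + 432

order-1 term: -24x^3 + 9x^2
order-2 term: 144x^2 - 36x
order-3 term: -384x + 48
order-4 term: 384
the series for exp(-4D) f terminates at order 4
exp(-4D) f = (3/2)x^4 - (99/4)x^3 + 153x^2 - 420x + 432
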